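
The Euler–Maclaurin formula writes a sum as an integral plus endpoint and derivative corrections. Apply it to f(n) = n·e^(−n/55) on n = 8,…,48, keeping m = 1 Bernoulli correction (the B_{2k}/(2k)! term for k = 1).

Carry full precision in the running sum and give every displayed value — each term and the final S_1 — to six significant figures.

∫_8^48 x·e^(−x/55) dx evaluates to 629.044.
Boundary: ½(f(8) + f(48)) = ½(6.91703 + 20.0549) = 13.4860.
Running total after boundary: 642.530.
Order-1 term: 1/12 · (0.0531759 − 0.738865) = -0.0571408.

S_1 ≈ 642.472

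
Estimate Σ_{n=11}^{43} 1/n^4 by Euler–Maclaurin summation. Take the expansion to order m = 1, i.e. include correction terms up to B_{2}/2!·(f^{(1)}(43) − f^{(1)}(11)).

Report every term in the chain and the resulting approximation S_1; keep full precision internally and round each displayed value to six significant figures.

S_1 ≈ 0.000282610

The integral term ∫_11^43 1/x^4 dx = 0.000246246.
Endpoint term: (f(11) + f(43))/2 = (6.83013e-05 + 2.92500e-07)/2 = 3.42969e-05.
So far: 0.000280543.
Order-1 term: 1/12 · (-2.72093e-08 − (-2.48369e-05)) = 2.06747e-06.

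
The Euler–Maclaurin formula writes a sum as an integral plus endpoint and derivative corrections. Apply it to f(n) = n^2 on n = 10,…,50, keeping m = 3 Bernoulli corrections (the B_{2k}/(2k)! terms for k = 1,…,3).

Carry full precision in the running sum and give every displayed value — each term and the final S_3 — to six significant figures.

∫_10^50 x^2 dx evaluates to 41333.3.
Endpoint term: (f(10) + f(50))/2 = (100.000 + 2500.00)/2 = 1300.00.
Running total after boundary: 42633.3.
k=1: B_{2}/(2)! × [f^{(1)}(50) − f^{(1)}(10)] = 1/12 × (100.000 − 20.0000) = 6.66667.
Partial sum through k=1: 42640.0.
k=2: B_{4}/(4)! × [f^{(3)}(50) − f^{(3)}(10)] = −1/720 × (0.00000 − 0.00000) = 0.00000.
Partial sum through k=2: 42640.0.
k=3: B_{6}/(6)! × [f^{(5)}(50) − f^{(5)}(10)] = 1/30240 × (0.00000 − 0.00000) = 0.00000.

S_3 ≈ 42640.0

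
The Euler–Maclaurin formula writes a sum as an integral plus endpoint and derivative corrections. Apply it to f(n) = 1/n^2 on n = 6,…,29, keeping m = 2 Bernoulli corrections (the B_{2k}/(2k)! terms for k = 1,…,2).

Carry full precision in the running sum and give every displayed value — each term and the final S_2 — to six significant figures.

S_2 ≈ 0.147428

The integral term ∫_6^29 1/x^2 dx = 0.132184.
Boundary: ½(f(6) + f(29)) = ½(0.0277778 + 0.00118906) = 0.0144834.
So far: 0.146667.
Correction k=1: B_{2}/2! · (f^{(1)}(29) − f^{(1)}(6)) = 1/12 · (-8.20042e-05 − (-0.00925926)) = 0.000764771.
After k=1: 0.147432.
Correction k=2: B_{4}/4! · (f^{(3)}(29) − f^{(3)}(6)) = −1/720 · (-1.17010e-06 − (-0.00308642)) = -4.28507e-06.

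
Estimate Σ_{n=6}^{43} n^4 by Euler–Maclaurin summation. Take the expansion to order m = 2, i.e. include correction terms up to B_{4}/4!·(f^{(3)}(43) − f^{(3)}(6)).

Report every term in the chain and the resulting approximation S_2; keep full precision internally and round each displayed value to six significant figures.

∫_6^43 x^4 dx evaluates to 2.94001e+07.
½[f(6) + f(43)] = ½[1296.00 + 3.41880e+06] = 1.71005e+06.
Running total after boundary: 3.11102e+07.
Order-1 term: 1/12 · (318028 − 864.000) = 26430.3.
Partial sum through k=1: 3.11366e+07.
Order-2 term: −1/720 · (1032.00 − 144.000) = -1.23333.

S_2 ≈ 3.11366e+07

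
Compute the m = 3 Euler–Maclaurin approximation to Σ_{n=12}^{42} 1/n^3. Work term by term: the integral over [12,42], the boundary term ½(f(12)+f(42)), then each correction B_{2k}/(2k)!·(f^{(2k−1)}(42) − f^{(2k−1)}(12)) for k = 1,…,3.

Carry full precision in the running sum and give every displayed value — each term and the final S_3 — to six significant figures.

S_3 ≈ 0.00349682

∫_12^42 1/x^3 dx evaluates to 0.00318878.
Boundary: ½(f(12) + f(42)) = ½(0.000578704 + 1.34975e-05) = 0.000296101.
Running total after boundary: 0.00348488.
Correction k=1: B_{2}/2! · (f^{(1)}(42) − f^{(1)}(12)) = 1/12 · (-9.64104e-07 − (-0.000144676)) = 1.19760e-05.
Partial sum through k=1: 0.00349685.
Correction k=2: B_{4}/4! · (f^{(3)}(42) − f^{(3)}(12)) = −1/720 · (-1.09309e-08 − (-2.00939e-05)) = -2.78930e-08.
Partial sum through k=2: 0.00349682.
Correction k=3: B_{6}/6! · (f^{(5)}(42) − f^{(5)}(12)) = 1/30240 · (-2.60259e-10 − (-5.86071e-06)) = 1.93798e-10.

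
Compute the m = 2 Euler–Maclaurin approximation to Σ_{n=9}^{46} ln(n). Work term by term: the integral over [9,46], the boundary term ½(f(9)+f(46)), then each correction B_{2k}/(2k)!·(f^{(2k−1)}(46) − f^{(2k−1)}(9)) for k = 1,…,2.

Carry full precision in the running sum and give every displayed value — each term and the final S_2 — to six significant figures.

The integral term ∫_9^46 ln(x) dx = 119.342.
½[f(9) + f(46)] = ½[2.19722 + 3.82864] = 3.01293.
So far: 122.355.
Order-1 term: 1/12 · (0.0217391 − 0.111111) = -0.00744767.
Partial sum through k=1: 122.348.
Order-2 term: −1/720 · (2.05474e-05 − 0.00274348) = 3.78186e-06.

S_2 ≈ 122.348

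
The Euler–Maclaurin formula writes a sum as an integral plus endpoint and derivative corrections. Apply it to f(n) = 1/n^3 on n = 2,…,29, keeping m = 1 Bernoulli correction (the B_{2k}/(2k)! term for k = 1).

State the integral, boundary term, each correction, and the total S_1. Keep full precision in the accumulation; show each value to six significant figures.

S_1 ≈ 0.202551

∫_2^29 1/x^3 dx evaluates to 0.124405.
½[f(2) + f(29)] = ½[0.125000 + 4.10021e-05] = 0.0625205.
Running total after boundary: 0.186926.
k=1: B_{2}/(2)! × [f^{(1)}(29) − f^{(1)}(2)] = 1/12 × (-4.24160e-06 − (-0.187500)) = 0.0156246.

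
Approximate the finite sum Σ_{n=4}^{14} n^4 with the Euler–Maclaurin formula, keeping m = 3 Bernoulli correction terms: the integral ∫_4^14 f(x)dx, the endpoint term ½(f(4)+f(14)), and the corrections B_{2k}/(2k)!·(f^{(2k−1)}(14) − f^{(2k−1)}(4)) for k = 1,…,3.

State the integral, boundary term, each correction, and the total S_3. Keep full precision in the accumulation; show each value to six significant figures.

S_3 ≈ 127589

∫_4^14 x^4 dx evaluates to 107360.
Endpoint term: (f(4) + f(14))/2 = (256.000 + 38416.0)/2 = 19336.0.
So far: 126696.
Order-1 term: 1/12 · (10976.0 − 256.000) = 893.333.
Running total after k=1: 127589.
Order-2 term: −1/720 · (336.000 − 96.0000) = -0.333333.
Running total after k=2: 127589.
Order-3 term: 1/30240 · (0.00000 − 0.00000) = 0.00000.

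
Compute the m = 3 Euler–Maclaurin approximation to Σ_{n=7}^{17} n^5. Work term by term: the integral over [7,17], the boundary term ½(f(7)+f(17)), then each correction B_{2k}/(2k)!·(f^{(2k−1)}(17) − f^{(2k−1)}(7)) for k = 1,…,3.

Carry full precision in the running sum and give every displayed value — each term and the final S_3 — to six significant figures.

S_3 ≈ 4.75543e+06

Integral: ∫_7^17 x^5 dx = 4.00332e+06.
Boundary: ½(f(7) + f(17)) = ½(16807.0 + 1.41986e+06) = 718332.
Running total after boundary: 4.72165e+06.
Correction k=1: B_{2}/2! · (f^{(1)}(17) − f^{(1)}(7)) = 1/12 · (417605 − 12005.0) = 33800.0.
Partial sum through k=1: 4.75545e+06.
Correction k=2: B_{4}/4! · (f^{(3)}(17) − f^{(3)}(7)) = −1/720 · (17340.0 − 2940.00) = -20.0000.
Partial sum through k=2: 4.75543e+06.
Correction k=3: B_{6}/6! · (f^{(5)}(17) − f^{(5)}(7)) = 1/30240 · (120.000 − 120.000) = 0.00000.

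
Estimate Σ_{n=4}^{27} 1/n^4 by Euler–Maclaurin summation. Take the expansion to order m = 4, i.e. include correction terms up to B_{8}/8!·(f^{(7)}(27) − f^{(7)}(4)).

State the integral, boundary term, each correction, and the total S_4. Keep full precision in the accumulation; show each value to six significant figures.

S_4 ≈ 0.00746152

Integral: ∫_4^27 1/x^4 dx = 0.00519140.
Endpoint term: (f(4) + f(27))/2 = (0.00390625 + 1.88168e-06)/2 = 0.00195407.
So far: 0.00714546.
Correction k=1: B_{2}/2! · (f^{(1)}(27) − f^{(1)}(4)) = 1/12 · (-2.78767e-07 − (-0.00390625)) = 0.000325498.
Partial sum through k=1: 0.00747096.
Correction k=2: B_{4}/4! · (f^{(3)}(27) − f^{(3)}(4)) = −1/720 · (-1.14719e-08 − (-0.00732422)) = -1.01725e-05.
Partial sum through k=2: 0.00746079.
Correction k=3: B_{6}/6! · (f^{(5)}(27) − f^{(5)}(4)) = 1/30240 · (-8.81242e-10 − (-0.0256348)) = 8.47710e-07.
Partial sum through k=3: 0.00746164.
Correction k=4: B_{8}/8! · (f^{(7)}(27) − f^{(7)}(4)) = −1/1209600 · (-1.08795e-10 − (-0.144196)) = -1.19209e-07.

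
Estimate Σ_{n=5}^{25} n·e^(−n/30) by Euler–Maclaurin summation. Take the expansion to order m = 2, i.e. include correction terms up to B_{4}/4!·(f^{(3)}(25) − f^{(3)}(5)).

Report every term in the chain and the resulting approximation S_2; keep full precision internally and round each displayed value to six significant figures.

∫_5^25 x·e^(−x/30) dx evaluates to 171.719.
Endpoint term: (f(5) + f(25))/2 = (4.23241 + 10.8650)/2 = 7.54868.
Integral + boundary = 179.267.
k=1: B_{2}/(2)! × [f^{(1)}(25) − f^{(1)}(5)] = 1/12 × (0.0724330 − 0.705401) = -0.0527474.
After k=1: 179.215.
k=2: B_{4}/(4)! × [f^{(3)}(25) − f^{(3)}(5)] = −1/720 × (0.00104625 − 0.00266485) = 2.24805e-06.

S_2 ≈ 179.215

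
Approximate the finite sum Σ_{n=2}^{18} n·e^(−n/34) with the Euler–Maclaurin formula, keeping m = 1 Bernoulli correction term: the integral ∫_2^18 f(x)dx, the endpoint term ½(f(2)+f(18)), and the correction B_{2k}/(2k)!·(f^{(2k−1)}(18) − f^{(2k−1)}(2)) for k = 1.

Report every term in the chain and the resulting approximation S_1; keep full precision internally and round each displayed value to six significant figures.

S_1 ≈ 119.003

Integral: ∫_2^18 x·e^(−x/34) dx = 112.811.
½[f(2) + f(18)] = ½[1.88575 + 10.6011] = 6.24343.
Integral + boundary = 119.054.
Order-1 term: 1/12 · (0.277154 − 0.887410) = -0.0508547.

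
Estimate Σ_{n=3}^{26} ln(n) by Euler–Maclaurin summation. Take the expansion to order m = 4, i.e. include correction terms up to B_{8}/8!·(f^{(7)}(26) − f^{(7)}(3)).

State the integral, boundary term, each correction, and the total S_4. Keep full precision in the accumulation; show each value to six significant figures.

The integral term ∫_3^26 ln(x) dx = 58.4147.
Boundary: ½(f(3) + f(26)) = ½(1.09861 + 3.25810) = 2.17835.
So far: 60.5930.
Correction k=1: B_{2}/2! · (f^{(1)}(26) − f^{(1)}(3)) = 1/12 · (0.0384615 − 0.333333) = -0.0245726.
After k=1: 60.5685.
Correction k=2: B_{4}/4! · (f^{(3)}(26) − f^{(3)}(3)) = −1/720 · (0.000113792 − 0.0740741) = 0.000102723.
After k=2: 60.5686.
Correction k=3: B_{6}/6! · (f^{(5)}(26) − f^{(5)}(3)) = 1/30240 · (2.01997e-06 − 0.0987654) = -3.26599e-06.
After k=3: 60.5686.
Correction k=4: B_{8}/8! · (f^{(7)}(26) − f^{(7)}(3)) = −1/1209600 · (8.96436e-08 − 0.329218) = 2.72171e-07.

S_4 ≈ 60.5686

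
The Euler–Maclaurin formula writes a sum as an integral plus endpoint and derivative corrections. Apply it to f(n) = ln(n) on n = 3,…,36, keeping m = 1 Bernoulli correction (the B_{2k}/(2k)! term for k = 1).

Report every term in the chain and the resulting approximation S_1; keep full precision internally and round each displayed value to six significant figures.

S_1 ≈ 95.0264

The integral term ∫_3^36 ln(x) dx = 92.7108.
Boundary: ½(f(3) + f(36)) = ½(1.09861 + 3.58352) = 2.34107.
So far: 95.0519.
Correction k=1: B_{2}/2! · (f^{(1)}(36) − f^{(1)}(3)) = 1/12 · (0.0277778 − 0.333333) = -0.0254630.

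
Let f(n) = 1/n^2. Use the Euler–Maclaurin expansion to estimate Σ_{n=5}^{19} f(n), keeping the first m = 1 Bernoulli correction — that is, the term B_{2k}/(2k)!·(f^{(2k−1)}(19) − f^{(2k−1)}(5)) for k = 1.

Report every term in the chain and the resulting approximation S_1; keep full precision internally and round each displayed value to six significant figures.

S_1 ≈ 0.170062

The integral term ∫_5^19 1/x^2 dx = 0.147368.
½[f(5) + f(19)] = ½[0.0400000 + 0.00277008] = 0.0213850.
Running total after boundary: 0.168753.
k=1: B_{2}/(2)! × [f^{(1)}(19) − f^{(1)}(5)] = 1/12 × (-0.000291588 − (-0.0160000)) = 0.00130903.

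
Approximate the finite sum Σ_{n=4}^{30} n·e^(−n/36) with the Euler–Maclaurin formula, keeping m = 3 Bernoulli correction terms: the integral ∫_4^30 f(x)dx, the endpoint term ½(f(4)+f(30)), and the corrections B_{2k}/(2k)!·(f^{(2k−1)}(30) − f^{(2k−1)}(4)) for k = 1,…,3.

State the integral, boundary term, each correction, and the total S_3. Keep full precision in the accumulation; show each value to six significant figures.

The integral term ∫_4^30 x·e^(−x/36) dx = 255.963.
Boundary: ½(f(4) + f(30)) = ½(3.57936 + 13.0379) = 8.30865.
So far: 264.272.
Order-1 term: 1/12 · (0.0724330 − 0.795413) = -0.0602483.
Partial sum through k=1: 264.212.
Order-2 term: −1/720 · (0.000726566 − 0.00199467) = 1.76125e-06.
Partial sum through k=2: 264.212.
Order-3 term: 1/30240 · (1.07812e-06 − 2.60463e-06) = -5.04797e-11.

S_3 ≈ 264.212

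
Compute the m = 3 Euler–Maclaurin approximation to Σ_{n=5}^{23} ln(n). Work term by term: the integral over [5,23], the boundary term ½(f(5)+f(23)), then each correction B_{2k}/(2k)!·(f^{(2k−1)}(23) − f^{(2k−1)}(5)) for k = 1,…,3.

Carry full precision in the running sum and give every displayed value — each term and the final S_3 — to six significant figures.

S_3 ≈ 48.4286

∫_5^23 ln(x) dx evaluates to 46.0692.
½[f(5) + f(23)] = ½[1.60944 + 3.13549] = 2.37247.
Integral + boundary = 48.4416.
Order-1 term: 1/12 · (0.0434783 − 0.200000) = -0.0130435.
After k=1: 48.4286.
Order-2 term: −1/720 · (0.000164379 − 0.0160000) = 2.19939e-05.
After k=2: 48.4286.
Order-3 term: 1/30240 · (3.72883e-06 − 0.00768000) = -2.53845e-07.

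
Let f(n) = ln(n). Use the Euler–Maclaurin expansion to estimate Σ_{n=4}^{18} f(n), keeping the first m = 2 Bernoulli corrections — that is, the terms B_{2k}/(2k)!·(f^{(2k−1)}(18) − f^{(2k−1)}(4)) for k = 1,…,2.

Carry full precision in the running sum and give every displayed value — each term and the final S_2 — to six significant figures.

The integral term ∫_4^18 ln(x) dx = 32.4815.
Boundary: ½(f(4) + f(18)) = ½(1.38629 + 2.89037) = 2.13833.
Running total after boundary: 34.6198.
Order-1 term: 1/12 · (0.0555556 − 0.250000) = -0.0162037.
Running total after k=1: 34.6036.
Order-2 term: −1/720 · (0.000342936 − 0.0312500) = 4.29265e-05.

S_2 ≈ 34.6037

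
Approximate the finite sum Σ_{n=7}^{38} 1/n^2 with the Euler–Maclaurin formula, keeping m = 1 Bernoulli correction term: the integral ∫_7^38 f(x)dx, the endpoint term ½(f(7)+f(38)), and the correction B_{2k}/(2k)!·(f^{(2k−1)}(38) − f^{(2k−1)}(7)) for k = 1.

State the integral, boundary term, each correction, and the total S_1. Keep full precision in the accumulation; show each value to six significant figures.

S_1 ≈ 0.127575

The integral term ∫_7^38 1/x^2 dx = 0.116541.
½[f(7) + f(38)] = ½[0.0204082 + 0.000692521] = 0.0105503.
Running total after boundary: 0.127092.
Order-1 term: 1/12 · (-3.64485e-05 − (-0.00583090)) = 0.000482871.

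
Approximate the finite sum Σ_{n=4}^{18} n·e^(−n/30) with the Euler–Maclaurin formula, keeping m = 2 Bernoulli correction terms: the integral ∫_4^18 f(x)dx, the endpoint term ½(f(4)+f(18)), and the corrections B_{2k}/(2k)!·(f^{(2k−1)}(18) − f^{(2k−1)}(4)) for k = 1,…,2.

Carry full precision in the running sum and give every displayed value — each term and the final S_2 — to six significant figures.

S_2 ≈ 109.033

∫_4^18 x·e^(−x/30) dx evaluates to 102.388.
½[f(4) + f(18)] = ½[3.50069 + 9.87861] = 6.68965.
So far: 109.078.
Order-1 term: 1/12 · (0.219525 − 0.758484) = -0.0449132.
Partial sum through k=1: 109.033.
Order-2 term: −1/720 · (0.00146350 − 0.00278759) = 1.83902e-06.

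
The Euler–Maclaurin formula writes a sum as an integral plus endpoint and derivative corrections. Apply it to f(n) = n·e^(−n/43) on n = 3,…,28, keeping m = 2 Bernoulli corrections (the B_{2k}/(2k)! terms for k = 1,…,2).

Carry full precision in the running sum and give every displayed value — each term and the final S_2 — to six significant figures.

S_2 ≈ 261.392

∫_3^28 x·e^(−x/43) dx evaluates to 252.750.
Endpoint term: (f(3) + f(28))/2 = (2.79783 + 14.6003)/2 = 8.69906.
Integral + boundary = 261.449.
Order-1 term: 1/12 · (0.181897 − 0.867545) = -0.0571373.
After k=1: 261.392.
Order-2 term: −1/720 · (0.000662399 − 0.00147797) = 1.13274e-06.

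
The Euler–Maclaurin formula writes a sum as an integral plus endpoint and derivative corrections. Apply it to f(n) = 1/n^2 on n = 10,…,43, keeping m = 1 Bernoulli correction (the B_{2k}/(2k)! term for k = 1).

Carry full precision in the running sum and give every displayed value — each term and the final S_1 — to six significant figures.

S_1 ≈ 0.0821792

Integral: ∫_10^43 1/x^2 dx = 0.0767442.
Endpoint term: (f(10) + f(43))/2 = (0.0100000 + 0.000540833)/2 = 0.00527042.
Integral + boundary = 0.0820146.
Correction k=1: B_{2}/2! · (f^{(1)}(43) − f^{(1)}(10)) = 1/12 · (-2.51550e-05 − (-0.00200000)) = 0.000164570.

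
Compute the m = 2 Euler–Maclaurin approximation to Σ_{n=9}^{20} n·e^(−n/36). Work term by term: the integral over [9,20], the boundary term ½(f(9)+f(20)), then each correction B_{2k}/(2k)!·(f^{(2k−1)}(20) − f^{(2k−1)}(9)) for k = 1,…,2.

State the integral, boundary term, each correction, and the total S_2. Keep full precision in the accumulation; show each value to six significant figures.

S_2 ≈ 114.185

The integral term ∫_9^20 x·e^(−x/36) dx = 104.970.
Endpoint term: (f(9) + f(20))/2 = (7.00921 + 11.4751)/2 = 9.24214.
Running total after boundary: 114.213.
k=1: B_{2}/(2)! × [f^{(1)}(20) − f^{(1)}(9)] = 1/12 × (0.255002 − 0.584101) = -0.0274249.
Running total after k=1: 114.185.
k=2: B_{4}/(4)! × [f^{(3)}(20) − f^{(3)}(9)] = −1/720 × (0.00108218 − 0.00165255) = 7.92174e-07.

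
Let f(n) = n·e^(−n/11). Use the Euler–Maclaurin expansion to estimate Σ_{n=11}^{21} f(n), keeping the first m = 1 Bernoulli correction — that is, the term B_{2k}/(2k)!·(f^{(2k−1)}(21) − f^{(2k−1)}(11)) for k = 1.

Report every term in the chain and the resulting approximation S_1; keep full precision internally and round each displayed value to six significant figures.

S_1 ≈ 40.4235

The integral term ∫_11^21 x·e^(−x/11) dx = 36.8551.
Endpoint term: (f(11) + f(21))/2 = (4.04667 + 3.11252)/2 = 3.57960.
So far: 40.4347.
Order-1 term: 1/12 · (-0.134741 − 0.00000) = -0.0112284.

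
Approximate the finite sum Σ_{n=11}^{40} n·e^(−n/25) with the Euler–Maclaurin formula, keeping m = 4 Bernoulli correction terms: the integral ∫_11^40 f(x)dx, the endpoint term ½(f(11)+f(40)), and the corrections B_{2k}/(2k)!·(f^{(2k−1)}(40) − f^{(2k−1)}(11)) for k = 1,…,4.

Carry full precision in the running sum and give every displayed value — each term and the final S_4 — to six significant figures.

The integral term ∫_11^40 x·e^(−x/25) dx = 251.551.
Boundary: ½(f(11) + f(40)) = ½(7.08440 + 8.07586) = 7.58013.
Integral + boundary = 259.131.
k=1: B_{2}/(2)! × [f^{(1)}(40) − f^{(1)}(11)] = 1/12 × (-0.121138 − 0.360660) = -0.0401499.
Running total after k=1: 259.091.
k=2: B_{4}/(4)! × [f^{(3)}(40) − f^{(3)}(11)] = −1/720 × (0.000452248 − 0.00263797) = 3.03573e-06.
Running total after k=2: 259.091.
k=3: B_{6}/(6)! × [f^{(5)}(40) − f^{(5)}(11)] = 1/30240 × (1.75731e-06 − 7.51822e-06) = -1.90506e-10.
Running total after k=3: 259.091.
k=4: B_{8}/(8)! × [f^{(7)}(40) − f^{(7)}(11)] = −1/1209600 × (4.46563e-09 − 1.73051e-08) = 1.06146e-14.

S_4 ≈ 259.091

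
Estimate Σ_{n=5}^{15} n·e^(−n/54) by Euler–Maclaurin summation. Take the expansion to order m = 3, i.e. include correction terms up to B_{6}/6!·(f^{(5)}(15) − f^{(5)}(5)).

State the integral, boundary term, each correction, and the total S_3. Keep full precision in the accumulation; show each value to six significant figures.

S_3 ≈ 89.8670

Integral: ∫_5^15 x·e^(−x/54) dx = 81.9304.
½[f(5) + f(15)] = ½[4.55782 + 11.3620] = 7.95990.
Running total after boundary: 89.8903.
Correction k=1: B_{2}/2! · (f^{(1)}(15) − f^{(1)}(5)) = 1/12 · (0.547058 − 0.827161) = -0.0233419.
Partial sum through k=1: 89.8670.
Correction k=2: B_{4}/4! · (f^{(3)}(15) − f^{(3)}(5)) = −1/720 · (0.000707129 − 0.000908879) = 2.80208e-07.
Partial sum through k=2: 89.8670.
Correction k=3: B_{6}/6! · (f^{(5)}(15) − f^{(5)}(5)) = 1/30240 · (4.20663e-07 − 5.26096e-07) = -3.48654e-12.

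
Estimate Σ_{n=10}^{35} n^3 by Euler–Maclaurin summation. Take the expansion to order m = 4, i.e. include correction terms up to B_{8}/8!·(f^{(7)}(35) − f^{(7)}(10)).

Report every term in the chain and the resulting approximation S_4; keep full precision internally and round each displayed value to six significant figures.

S_4 ≈ 394875

The integral term ∫_10^35 x^3 dx = 372656.
½[f(10) + f(35)] = ½[1000.00 + 42875.0] = 21937.5.
So far: 394594.
Correction k=1: B_{2}/2! · (f^{(1)}(35) − f^{(1)}(10)) = 1/12 · (3675.00 − 300.000) = 281.250.
After k=1: 394875.
Correction k=2: B_{4}/4! · (f^{(3)}(35) − f^{(3)}(10)) = −1/720 · (6.00000 − 6.00000) = 0.00000.
After k=2: 394875.
Correction k=3: B_{6}/6! · (f^{(5)}(35) − f^{(5)}(10)) = 1/30240 · (0.00000 − 0.00000) = 0.00000.
After k=3: 394875.
Correction k=4: B_{8}/8! · (f^{(7)}(35) − f^{(7)}(10)) = −1/1209600 · (0.00000 − 0.00000) = 0.00000.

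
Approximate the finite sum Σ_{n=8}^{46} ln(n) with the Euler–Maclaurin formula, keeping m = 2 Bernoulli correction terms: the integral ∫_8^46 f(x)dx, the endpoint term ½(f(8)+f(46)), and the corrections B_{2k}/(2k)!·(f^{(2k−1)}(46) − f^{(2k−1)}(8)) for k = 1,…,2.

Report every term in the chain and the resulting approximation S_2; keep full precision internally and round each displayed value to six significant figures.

∫_8^46 ln(x) dx evaluates to 121.482.
Boundary: ½(f(8) + f(46)) = ½(2.07944 + 3.82864) = 2.95404.
Running total after boundary: 124.436.
k=1: B_{2}/(2)! × [f^{(1)}(46) − f^{(1)}(8)] = 1/12 × (0.0217391 − 0.125000) = -0.00860507.
Partial sum through k=1: 124.427.
k=2: B_{4}/(4)! × [f^{(3)}(46) − f^{(3)}(8)] = −1/720 × (2.05474e-05 − 0.00390625) = 5.39681e-06.

S_2 ≈ 124.427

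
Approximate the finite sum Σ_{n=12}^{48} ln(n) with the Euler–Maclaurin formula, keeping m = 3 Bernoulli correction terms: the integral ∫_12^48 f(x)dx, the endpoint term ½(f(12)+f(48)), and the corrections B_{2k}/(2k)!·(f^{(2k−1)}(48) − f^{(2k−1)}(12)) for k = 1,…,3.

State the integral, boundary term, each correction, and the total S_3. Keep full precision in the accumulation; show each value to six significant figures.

The integral term ∫_12^48 ln(x) dx = 119.999.
Endpoint term: (f(12) + f(48))/2 = (2.48491 + 3.87120)/2 = 3.17805.
Running total after boundary: 123.177.
k=1: B_{2}/(2)! × [f^{(1)}(48) − f^{(1)}(12)] = 1/12 × (0.0208333 − 0.0833333) = -0.00520833.
After k=1: 123.172.
k=2: B_{4}/(4)! × [f^{(3)}(48) − f^{(3)}(12)] = −1/720 × (1.80845e-05 − 0.00115741) = 1.58239e-06.
After k=2: 123.172.
k=3: B_{6}/(6)! × [f^{(5)}(48) − f^{(5)}(12)] = 1/30240 × (9.41901e-08 − 9.64506e-05) = -3.18639e-09.

S_3 ≈ 123.172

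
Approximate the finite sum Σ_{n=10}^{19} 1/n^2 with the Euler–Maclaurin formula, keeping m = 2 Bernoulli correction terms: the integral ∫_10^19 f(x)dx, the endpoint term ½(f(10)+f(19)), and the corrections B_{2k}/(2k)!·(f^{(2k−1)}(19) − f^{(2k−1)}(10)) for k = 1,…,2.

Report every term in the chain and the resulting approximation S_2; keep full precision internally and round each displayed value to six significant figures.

Integral: ∫_10^19 1/x^2 dx = 0.0473684.
½[f(10) + f(19)] = ½[0.0100000 + 0.00277008] = 0.00638504.
So far: 0.0537535.
Order-1 term: 1/12 · (-0.000291588 − (-0.00200000)) = 0.000142368.
Partial sum through k=1: 0.0538958.
Order-2 term: −1/720 · (-9.69267e-06 − (-0.000240000)) = -3.19871e-07.

S_2 ≈ 0.0538955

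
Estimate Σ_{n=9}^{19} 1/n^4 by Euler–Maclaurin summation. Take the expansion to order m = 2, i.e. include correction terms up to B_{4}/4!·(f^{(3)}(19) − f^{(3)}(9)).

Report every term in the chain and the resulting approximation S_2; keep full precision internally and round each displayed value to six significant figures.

S_2 ≈ 0.000494170

Integral: ∫_9^19 1/x^4 dx = 0.000408649.
Boundary: ½(f(9) + f(19)) = ½(0.000152416 + 7.67336e-06) = 8.00446e-05.
Running total after boundary: 0.000488694.
Order-1 term: 1/12 · (-1.61544e-06 − (-6.77404e-05)) = 5.51041e-06.
After k=1: 0.000494204.
Order-2 term: −1/720 · (-1.34247e-07 − (-2.50890e-05)) = -3.46594e-08.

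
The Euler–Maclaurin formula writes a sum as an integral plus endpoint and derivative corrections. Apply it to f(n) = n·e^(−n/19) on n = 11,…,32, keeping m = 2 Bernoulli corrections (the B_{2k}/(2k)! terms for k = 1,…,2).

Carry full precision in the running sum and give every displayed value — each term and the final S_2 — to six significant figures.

S_2 ≈ 145.663

∫_11^32 x·e^(−x/19) dx evaluates to 139.641.
Boundary: ½(f(11) + f(32)) = ½(6.16537 + 5.93891) = 6.05214.
So far: 145.693.
Order-1 term: 1/12 · (-0.126983 − 0.235995) = -0.0302482.
Partial sum through k=1: 145.662.
Order-2 term: −1/720 · (0.000676450 − 0.00375892) = 4.28121e-06.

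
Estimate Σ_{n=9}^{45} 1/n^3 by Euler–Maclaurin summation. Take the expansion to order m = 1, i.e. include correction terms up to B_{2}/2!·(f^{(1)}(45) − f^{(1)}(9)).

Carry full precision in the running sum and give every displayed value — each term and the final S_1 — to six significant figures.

∫_9^45 1/x^3 dx evaluates to 0.00592593.
Endpoint term: (f(9) + f(45))/2 = (0.00137174 + 1.09739e-05)/2 = 0.000691358.
Running total after boundary: 0.00661728.
k=1: B_{2}/(2)! × [f^{(1)}(45) − f^{(1)}(9)] = 1/12 × (-7.31596e-07 − (-0.000457247)) = 3.80430e-05.

S_1 ≈ 0.00665533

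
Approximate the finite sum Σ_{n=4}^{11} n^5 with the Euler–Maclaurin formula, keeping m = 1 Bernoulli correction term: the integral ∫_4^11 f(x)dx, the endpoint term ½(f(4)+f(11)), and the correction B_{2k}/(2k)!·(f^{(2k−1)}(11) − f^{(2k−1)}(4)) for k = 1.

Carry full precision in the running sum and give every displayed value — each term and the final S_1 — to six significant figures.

Integral: ∫_4^11 x^5 dx = 294578.
Boundary: ½(f(4) + f(11)) = ½(1024.00 + 161051) = 81037.5.
Integral + boundary = 375615.
Order-1 term: 1/12 · (73205.0 − 1280.00) = 5993.75.

S_1 ≈ 381609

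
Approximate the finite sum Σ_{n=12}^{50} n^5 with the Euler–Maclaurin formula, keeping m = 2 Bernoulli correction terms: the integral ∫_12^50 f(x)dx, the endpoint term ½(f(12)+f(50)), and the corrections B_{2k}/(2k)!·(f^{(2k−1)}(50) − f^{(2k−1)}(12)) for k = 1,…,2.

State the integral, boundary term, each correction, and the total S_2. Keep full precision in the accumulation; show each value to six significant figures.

∫_12^50 x^5 dx evaluates to 2.60367e+09.
Boundary: ½(f(12) + f(50)) = ½(248832 + 3.12500e+08) = 1.56374e+08.
So far: 2.76004e+09.
k=1: B_{2}/(2)! × [f^{(1)}(50) − f^{(1)}(12)] = 1/12 × (3.12500e+07 − 103680) = 2.59553e+06.
Running total after k=1: 2.76264e+09.
k=2: B_{4}/(4)! × [f^{(3)}(50) − f^{(3)}(12)] = −1/720 × (150000 − 8640.00) = -196.333.

S_2 ≈ 2.76264e+09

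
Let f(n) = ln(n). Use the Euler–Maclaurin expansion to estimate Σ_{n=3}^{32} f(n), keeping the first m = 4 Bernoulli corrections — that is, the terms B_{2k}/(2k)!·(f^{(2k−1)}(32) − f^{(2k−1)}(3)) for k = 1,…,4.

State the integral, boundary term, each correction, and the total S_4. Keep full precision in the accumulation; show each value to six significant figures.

The integral term ∫_3^32 ln(x) dx = 78.6077.
Boundary: ½(f(3) + f(32)) = ½(1.09861 + 3.46574) = 2.28217.
So far: 80.8899.
Correction k=1: B_{2}/2! · (f^{(1)}(32) − f^{(1)}(3)) = 1/12 · (0.0312500 − 0.333333) = -0.0251736.
Partial sum through k=1: 80.8647.
Correction k=2: B_{4}/4! · (f^{(3)}(32) − f^{(3)}(3)) = −1/720 · (6.10352e-05 − 0.0740741) = 0.000102796.
Partial sum through k=2: 80.8648.
Correction k=3: B_{6}/6! · (f^{(5)}(32) − f^{(5)}(3)) = 1/30240 · (7.15256e-07 − 0.0987654) = -3.26603e-06.
Partial sum through k=3: 80.8648.
Correction k=4: B_{8}/8! · (f^{(7)}(32) − f^{(7)}(3)) = −1/1209600 · (2.09548e-08 − 0.329218) = 2.72171e-07.

S_4 ≈ 80.8648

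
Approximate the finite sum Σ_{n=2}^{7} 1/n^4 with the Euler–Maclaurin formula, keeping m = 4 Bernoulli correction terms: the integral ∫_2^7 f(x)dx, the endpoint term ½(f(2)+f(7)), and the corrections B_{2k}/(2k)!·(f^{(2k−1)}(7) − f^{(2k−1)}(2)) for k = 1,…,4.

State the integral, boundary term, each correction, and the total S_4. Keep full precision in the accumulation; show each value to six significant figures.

Integral: ∫_2^7 1/x^4 dx = 0.0406948.
Boundary: ½(f(2) + f(7)) = ½(0.0625000 + 0.000416493) = 0.0314582.
So far: 0.0721531.
Order-1 term: 1/12 · (-0.000237996 − (-0.125000)) = 0.0103968.
After k=1: 0.0825499.
Order-2 term: −1/720 · (-0.000145712 − (-0.937500)) = -0.00130188.
After k=2: 0.0812480.
Order-3 term: 1/30240 · (-0.000166528 − (-13.1250)) = 0.000434022.
After k=3: 0.0816821.
Order-4 term: −1/1209600 · (-0.000305868 − (-295.312)) = -0.000244140.

S_4 ≈ 0.0814379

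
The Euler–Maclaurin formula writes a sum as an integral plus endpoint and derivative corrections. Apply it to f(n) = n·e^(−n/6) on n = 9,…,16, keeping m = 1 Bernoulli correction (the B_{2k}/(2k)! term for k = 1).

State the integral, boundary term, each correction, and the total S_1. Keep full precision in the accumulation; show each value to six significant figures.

The integral term ∫_9^16 x·e^(−x/6) dx = 10.9099.
Boundary: ½(f(9) + f(16)) = ½(2.00817 + 1.11174) = 1.55995.
Integral + boundary = 12.4699.
Order-1 term: 1/12 · (-0.115806 − (-0.111565)) = -0.000353389.

S_1 ≈ 12.4695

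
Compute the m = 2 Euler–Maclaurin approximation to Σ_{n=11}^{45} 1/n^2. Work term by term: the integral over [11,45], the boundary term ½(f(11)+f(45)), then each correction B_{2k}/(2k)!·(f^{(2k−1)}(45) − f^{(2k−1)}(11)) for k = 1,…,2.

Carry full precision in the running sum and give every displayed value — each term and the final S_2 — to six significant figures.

∫_11^45 1/x^2 dx evaluates to 0.0686869.
Boundary: ½(f(11) + f(45)) = ½(0.00826446 + 0.000493827) = 0.00437914.
Integral + boundary = 0.0730660.
Order-1 term: 1/12 · (-2.19479e-05 − (-0.00150263)) = 0.000123390.
After k=1: 0.0731894.
Order-2 term: −1/720 · (-1.30061e-07 − (-0.000149021)) = -2.06793e-07.

S_2 ≈ 0.0731892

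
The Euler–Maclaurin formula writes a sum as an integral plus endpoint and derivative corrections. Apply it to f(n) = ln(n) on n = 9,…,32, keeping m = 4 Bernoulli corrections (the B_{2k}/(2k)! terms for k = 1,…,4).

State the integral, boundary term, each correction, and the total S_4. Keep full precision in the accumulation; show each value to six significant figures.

S_4 ≈ 70.9534

Integral: ∫_9^32 ln(x) dx = 68.1285.
Boundary: ½(f(9) + f(32)) = ½(2.19722 + 3.46574) = 2.83148.
Running total after boundary: 70.9600.
Order-1 term: 1/12 · (0.0312500 − 0.111111) = -0.00665509.
Running total after k=1: 70.9534.
Order-2 term: −1/720 · (6.10352e-05 − 0.00274348) = 3.72562e-06.
Running total after k=2: 70.9534.
Order-3 term: 1/30240 · (7.15256e-07 − 0.000406442) = -1.34169e-08.
Running total after k=3: 70.9534.
Order-4 term: −1/1209600 · (2.09548e-08 − 0.000150534) = 1.24432e-10.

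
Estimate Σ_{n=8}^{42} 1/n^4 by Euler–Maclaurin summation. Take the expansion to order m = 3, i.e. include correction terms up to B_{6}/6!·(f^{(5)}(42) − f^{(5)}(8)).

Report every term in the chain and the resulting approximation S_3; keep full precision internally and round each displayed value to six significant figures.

The integral term ∫_8^42 1/x^4 dx = 0.000646543.
Boundary: ½(f(8) + f(42)) = ½(0.000244141 + 3.21368e-07) = 0.000122231.
So far: 0.000768774.
Order-1 term: 1/12 · (-3.06065e-08 − (-0.000122070)) = 1.01700e-05.
After k=1: 0.000778943.
Order-2 term: −1/720 · (-5.20519e-10 − (-5.72205e-05)) = -7.94721e-08.
After k=2: 0.000778864.
Order-3 term: 1/30240 · (-1.65244e-11 − (-5.00679e-05)) = 1.65568e-09.

S_3 ≈ 0.000778866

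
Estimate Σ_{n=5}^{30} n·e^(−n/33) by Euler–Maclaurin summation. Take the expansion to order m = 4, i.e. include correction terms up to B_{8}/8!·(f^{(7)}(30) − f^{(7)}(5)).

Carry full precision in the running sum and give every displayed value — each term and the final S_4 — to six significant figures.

S_4 ≈ 248.219

Integral: ∫_5^30 x·e^(−x/33) dx = 240.085.
½[f(5) + f(30)] = ½[4.29702 + 12.0867] = 8.19187.
Running total after boundary: 248.277.
k=1: B_{2}/(2)! × [f^{(1)}(30) − f^{(1)}(5)] = 1/12 × (0.0366264 − 0.729192) = -0.0577138.
Partial sum through k=1: 248.219.
k=2: B_{4}/(4)! × [f^{(3)}(30) − f^{(3)}(5)] = −1/720 × (0.000773560 − 0.00224794) = 2.04774e-06.
Partial sum through k=2: 248.219.
k=3: B_{6}/(6)! × [f^{(5)}(30) − f^{(5)}(5)] = 1/30240 × (1.38980e-06 − 3.51357e-06) = -7.02305e-11.
Partial sum through k=3: 248.219.
k=4: B_{8}/(8)! × [f^{(7)}(30) − f^{(7)}(5)] = −1/1209600 × (1.90014e-09 − 4.55731e-09) = 2.19674e-15.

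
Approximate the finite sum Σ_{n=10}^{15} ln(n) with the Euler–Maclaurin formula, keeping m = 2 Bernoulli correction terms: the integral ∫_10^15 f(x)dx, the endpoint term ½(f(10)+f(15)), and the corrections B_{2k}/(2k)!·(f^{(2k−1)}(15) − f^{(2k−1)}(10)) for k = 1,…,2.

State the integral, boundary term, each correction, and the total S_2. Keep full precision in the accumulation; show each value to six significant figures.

S_2 ≈ 15.0974

∫_10^15 ln(x) dx evaluates to 12.5949.
Endpoint term: (f(10) + f(15))/2 = (2.30259 + 2.70805)/2 = 2.50532.
Running total after boundary: 15.1002.
Correction k=1: B_{2}/2! · (f^{(1)}(15) − f^{(1)}(10)) = 1/12 · (0.0666667 − 0.100000) = -0.00277778.
After k=1: 15.0974.
Correction k=2: B_{4}/4! · (f^{(3)}(15) − f^{(3)}(10)) = −1/720 · (0.000592593 − 0.00200000) = 1.95473e-06.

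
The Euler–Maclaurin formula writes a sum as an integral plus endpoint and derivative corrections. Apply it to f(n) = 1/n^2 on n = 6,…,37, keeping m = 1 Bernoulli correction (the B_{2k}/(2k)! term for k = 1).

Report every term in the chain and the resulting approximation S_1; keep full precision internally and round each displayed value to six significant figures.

The integral term ∫_6^37 1/x^2 dx = 0.139640.
Endpoint term: (f(6) + f(37))/2 = (0.0277778 + 0.000730460)/2 = 0.0142541.
Integral + boundary = 0.153894.
k=1: B_{2}/(2)! × [f^{(1)}(37) − f^{(1)}(6)] = 1/12 × (-3.94843e-05 − (-0.00925926)) = 0.000768315.

S_1 ≈ 0.154662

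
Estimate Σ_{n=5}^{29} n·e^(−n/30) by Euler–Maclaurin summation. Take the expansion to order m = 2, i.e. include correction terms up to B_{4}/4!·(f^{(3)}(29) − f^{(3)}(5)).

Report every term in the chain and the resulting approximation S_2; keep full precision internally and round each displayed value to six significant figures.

S_2 ≈ 223.162

∫_5^29 x·e^(−x/30) dx evaluates to 215.589.
Endpoint term: (f(5) + f(29))/2 = (4.23241 + 11.0301)/2 = 7.63126.
Integral + boundary = 223.220.
Correction k=1: B_{2}/2! · (f^{(1)}(29) − f^{(1)}(5)) = 1/12 · (0.0126783 − 0.705401) = -0.0577269.
Partial sum through k=1: 223.162.
Correction k=2: B_{4}/4! · (f^{(3)}(29) − f^{(3)}(5)) = −1/720 · (0.000859306 − 0.00266485) = 2.50770e-06.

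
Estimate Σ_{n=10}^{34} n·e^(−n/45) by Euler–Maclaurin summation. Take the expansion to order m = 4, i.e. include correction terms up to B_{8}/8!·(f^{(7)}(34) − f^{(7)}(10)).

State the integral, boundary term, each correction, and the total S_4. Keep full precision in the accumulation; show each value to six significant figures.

S_4 ≈ 323.812

Integral: ∫_10^34 x·e^(−x/45) dx = 311.865.
Endpoint term: (f(10) + f(34))/2 = (8.00737 + 15.9715)/2 = 11.9894.
So far: 323.855.
Order-1 term: 1/12 · (0.114828 − 0.622796) = -0.0423307.
Partial sum through k=1: 323.812.
Order-2 term: −1/720 · (0.000520655 − 0.00109841) = 8.02431e-07.
Partial sum through k=2: 323.812.
Order-3 term: 1/30240 · (4.86225e-07 − 9.32966e-07) = -1.47732e-11.
Partial sum through k=3: 323.812.
Order-4 term: −1/1209600 · (3.53252e-10 − 6.53585e-10) = 2.48291e-16.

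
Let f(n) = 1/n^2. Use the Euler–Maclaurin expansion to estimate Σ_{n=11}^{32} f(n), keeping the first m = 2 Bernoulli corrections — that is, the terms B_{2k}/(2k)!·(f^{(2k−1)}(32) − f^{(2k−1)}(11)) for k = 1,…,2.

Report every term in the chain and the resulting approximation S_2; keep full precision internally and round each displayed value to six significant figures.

S_2 ≈ 0.0643995

∫_11^32 1/x^2 dx evaluates to 0.0596591.
Boundary: ½(f(11) + f(32)) = ½(0.00826446 + 0.000976562) = 0.00462051.
Integral + boundary = 0.0642796.
Correction k=1: B_{2}/2! · (f^{(1)}(32) − f^{(1)}(11)) = 1/12 · (-6.10352e-05 − (-0.00150263)) = 0.000120133.
After k=1: 0.0643997.
Correction k=2: B_{4}/4! · (f^{(3)}(32) − f^{(3)}(11)) = −1/720 · (-7.15256e-07 − (-0.000149021)) = -2.05980e-07.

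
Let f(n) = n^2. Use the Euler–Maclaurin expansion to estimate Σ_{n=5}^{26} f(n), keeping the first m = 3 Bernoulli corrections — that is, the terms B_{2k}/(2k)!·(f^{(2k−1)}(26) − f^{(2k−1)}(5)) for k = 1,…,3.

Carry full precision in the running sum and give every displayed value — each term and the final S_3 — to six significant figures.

S_3 ≈ 6171.00

∫_5^26 x^2 dx evaluates to 5817.00.
½[f(5) + f(26)] = ½[25.0000 + 676.000] = 350.500.
Integral + boundary = 6167.50.
Order-1 term: 1/12 · (52.0000 − 10.0000) = 3.50000.
Partial sum through k=1: 6171.00.
Order-2 term: −1/720 · (0.00000 − 0.00000) = 0.00000.
Partial sum through k=2: 6171.00.
Order-3 term: 1/30240 · (0.00000 − 0.00000) = 0.00000.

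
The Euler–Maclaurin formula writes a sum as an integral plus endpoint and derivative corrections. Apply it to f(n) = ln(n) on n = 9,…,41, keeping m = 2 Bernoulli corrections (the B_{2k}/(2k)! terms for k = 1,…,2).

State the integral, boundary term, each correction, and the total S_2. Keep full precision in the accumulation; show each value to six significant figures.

∫_9^41 ln(x) dx evaluates to 100.481.
Endpoint term: (f(9) + f(41))/2 = (2.19722 + 3.71357)/2 = 2.95540.
Running total after boundary: 103.437.
Order-1 term: 1/12 · (0.0243902 − 0.111111) = -0.00722674.
Partial sum through k=1: 103.430.
Order-2 term: −1/720 · (2.90187e-05 − 0.00274348) = 3.77009e-06.

S_2 ≈ 103.430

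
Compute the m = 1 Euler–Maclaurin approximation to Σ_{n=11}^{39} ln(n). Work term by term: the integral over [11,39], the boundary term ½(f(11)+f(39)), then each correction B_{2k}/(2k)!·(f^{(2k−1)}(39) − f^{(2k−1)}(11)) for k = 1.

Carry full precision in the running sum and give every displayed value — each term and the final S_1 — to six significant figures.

Integral: ∫_11^39 ln(x) dx = 88.5021.
½[f(11) + f(39)] = ½[2.39790 + 3.66356] = 3.03073.
So far: 91.5328.
Order-1 term: 1/12 · (0.0256410 − 0.0909091) = -0.00543901.

S_1 ≈ 91.5273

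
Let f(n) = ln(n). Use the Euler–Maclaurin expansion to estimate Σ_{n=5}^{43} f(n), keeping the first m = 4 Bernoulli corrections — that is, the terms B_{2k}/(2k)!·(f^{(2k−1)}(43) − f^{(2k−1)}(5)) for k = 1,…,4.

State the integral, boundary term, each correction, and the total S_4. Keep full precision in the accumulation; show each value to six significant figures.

S_4 ≈ 118.355

Integral: ∫_5^43 ln(x) dx = 115.684.
½[f(5) + f(43)] = ½[1.60944 + 3.76120] = 2.68532.
So far: 118.370.
k=1: B_{2}/(2)! × [f^{(1)}(43) − f^{(1)}(5)] = 1/12 × (0.0232558 − 0.200000) = -0.0147287.
Partial sum through k=1: 118.355.
k=2: B_{4}/(4)! × [f^{(3)}(43) − f^{(3)}(5)] = −1/720 × (2.51550e-05 − 0.0160000) = 2.21873e-05.
Partial sum through k=2: 118.355.
k=3: B_{6}/(6)! × [f^{(5)}(43) − f^{(5)}(5)] = 1/30240 × (1.63256e-07 − 0.00768000) = -2.53963e-07.
Partial sum through k=3: 118.355.
k=4: B_{8}/(8)! × [f^{(7)}(43) − f^{(7)}(5)] = −1/1209600 × (2.64883e-09 − 0.00921600) = 7.61905e-09.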